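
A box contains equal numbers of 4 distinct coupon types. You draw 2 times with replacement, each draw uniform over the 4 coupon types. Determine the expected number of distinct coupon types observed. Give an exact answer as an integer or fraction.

7/4

Let Xⱼ=1 if type j appears at least once. P(Xⱼ=1) = 1 − ((4−1)/4)^2 = 7/16.
E[#distinct] = 4·7/16 = 7/4.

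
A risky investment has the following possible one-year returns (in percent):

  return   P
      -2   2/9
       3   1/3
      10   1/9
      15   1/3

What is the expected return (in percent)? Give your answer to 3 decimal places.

6.667

E[X] = (2/9)·(-2) + (1/3)·3 + (1/9)·10 + (1/3)·15
     = 20/3 ≈ 6.667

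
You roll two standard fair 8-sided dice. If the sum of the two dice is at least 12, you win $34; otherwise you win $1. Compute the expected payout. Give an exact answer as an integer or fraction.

559/64 dollars

E[payout] = (49/64)·1 + (15/64)·34 = 559/64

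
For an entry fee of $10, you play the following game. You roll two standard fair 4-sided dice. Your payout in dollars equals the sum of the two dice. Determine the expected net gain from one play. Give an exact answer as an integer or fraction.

-$5

Distribution of the sum of the two dice: 2 w.p. 1/16, 3 w.p. 1/8, 4 w.p. 3/16, 5 w.p. 1/4, 6 w.p. 3/16, 7 w.p. 1/8, …
E[payout] = (1/16)·2 + (1/8)·3 + (3/16)·4 + (1/4)·5 + (3/16)·6 + (1/8)·7 + (1/16)·8 = 5
Expected profit = 5 − 10 = -5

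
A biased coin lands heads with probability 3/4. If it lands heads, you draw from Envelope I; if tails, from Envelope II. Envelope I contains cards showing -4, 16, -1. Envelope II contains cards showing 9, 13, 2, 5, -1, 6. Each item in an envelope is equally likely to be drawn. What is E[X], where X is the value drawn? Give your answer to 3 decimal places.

4.167

E[X | Envelope I] = (-4 + 16 − 1)/3 = 11/3
E[X | Envelope II] = (9 + 13 + 2 + 5 − 1 + 6)/6 = 17/3
E[X] = (3/4)·11/3 + (1/4)·17/3 = 25/6 ≈ 4.167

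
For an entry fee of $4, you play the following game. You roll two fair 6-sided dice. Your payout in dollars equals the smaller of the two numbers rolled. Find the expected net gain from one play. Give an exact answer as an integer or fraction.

Distribution of the smaller of the two numbers rolled: 1 w.p. 11/36, 2 w.p. 1/4, 3 w.p. 7/36, 4 w.p. 5/36, 5 w.p. 1/12, 6 w.p. 1/36
E[payout] = (11/36)·1 + (1/4)·2 + (7/36)·3 + (5/36)·4 + (1/12)·5 + (1/36)·6 = 91/36
Expected profit = 91/36 − 4 = -53/36

-53/36 dollars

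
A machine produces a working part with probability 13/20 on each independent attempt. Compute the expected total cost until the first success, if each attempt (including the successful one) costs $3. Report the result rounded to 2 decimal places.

$4.62

E[#attempts] = 1/p = 20/13; E[cost] = 3·20/13 = 60/13.
≈ 4.62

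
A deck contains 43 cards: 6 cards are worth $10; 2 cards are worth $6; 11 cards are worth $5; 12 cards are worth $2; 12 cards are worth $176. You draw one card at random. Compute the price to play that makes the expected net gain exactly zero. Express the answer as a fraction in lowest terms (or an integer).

E[payout] = (6/43)·10 + (2/43)·6 + (11/43)·5 + (12/43)·2 + (12/43)·176 = 2263/43
Fair fee = E[payout] = 2263/43

2263/43 dollars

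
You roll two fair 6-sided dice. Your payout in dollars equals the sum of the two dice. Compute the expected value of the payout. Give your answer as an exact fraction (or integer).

Distribution of the sum of the two dice: 2 w.p. 1/36, 3 w.p. 1/18, 4 w.p. 1/12, 5 w.p. 1/9, 6 w.p. 5/36, 7 w.p. 1/6, …
E[payout] = (1/36)·2 + (1/18)·3 + (1/12)·4 + (1/9)·5 + (5/36)·6 + (1/6)·7 + (5/36)·8 + (1/9)·9 + (1/12)·10 + (1/18)·11 + (1/36)·12 = 7

$7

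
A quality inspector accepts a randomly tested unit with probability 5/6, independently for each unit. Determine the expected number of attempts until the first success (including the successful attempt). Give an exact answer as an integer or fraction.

For a geometric distribution, E[trials] = 1/p = 1/(5/6) = 6/5.

6/5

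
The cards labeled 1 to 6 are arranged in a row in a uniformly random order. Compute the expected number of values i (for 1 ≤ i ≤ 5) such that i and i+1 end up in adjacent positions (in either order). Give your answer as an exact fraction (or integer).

For each i ∈ {1,…,5}, let Xᵢ = 1 if i and i+1 are adjacent. P(Xᵢ=1) = 2·(6−1)!/6! = 2/6.
By linearity, E[ΣXᵢ] = (5)·(2/6) = 5/3.

5/3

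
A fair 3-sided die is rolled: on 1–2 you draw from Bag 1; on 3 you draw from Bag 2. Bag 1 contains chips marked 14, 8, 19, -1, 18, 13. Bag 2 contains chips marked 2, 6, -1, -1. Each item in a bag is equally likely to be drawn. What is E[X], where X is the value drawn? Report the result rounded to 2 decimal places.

E[X | Bag 1] = (14 + 8 + 19 − 1 + 18 + 13)/6 = 71/6
E[X | Bag 2] = (2 + 6 − 1 − 1)/4 = 3/2
E[X] = (2/3)·71/6 + (1/3)·3/2 = 151/18 ≈ 8.39

8.39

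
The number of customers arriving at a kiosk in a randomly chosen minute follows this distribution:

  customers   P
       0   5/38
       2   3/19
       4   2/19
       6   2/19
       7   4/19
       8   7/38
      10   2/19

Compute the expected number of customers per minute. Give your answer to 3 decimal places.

5.368

E[X] = (5/38)·0 + (3/19)·2 + (2/19)·4 + (2/19)·6 + (4/19)·7 + (7/38)·8 + (2/19)·10
     = 102/19 ≈ 5.368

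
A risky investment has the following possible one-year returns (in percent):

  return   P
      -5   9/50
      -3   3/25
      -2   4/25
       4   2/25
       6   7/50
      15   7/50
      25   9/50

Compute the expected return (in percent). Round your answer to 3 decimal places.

6.180

E[X] = (9/50)·(-5) + (3/25)·(-3) + (4/25)·(-2) + (2/25)·4 + (7/50)·6 + (7/50)·15 + (9/50)·25
     = 309/50 ≈ 6.180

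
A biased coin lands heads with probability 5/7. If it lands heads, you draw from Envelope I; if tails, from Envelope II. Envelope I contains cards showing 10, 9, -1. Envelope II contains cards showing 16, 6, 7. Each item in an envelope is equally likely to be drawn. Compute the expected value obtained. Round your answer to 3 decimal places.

7.048

E[X | Envelope I] = (10 + 9 − 1)/3 = 6
E[X | Envelope II] = (16 + 6 + 7)/3 = 29/3
E[X] = (5/7)·6 + (2/7)·29/3 = 148/21 ≈ 7.048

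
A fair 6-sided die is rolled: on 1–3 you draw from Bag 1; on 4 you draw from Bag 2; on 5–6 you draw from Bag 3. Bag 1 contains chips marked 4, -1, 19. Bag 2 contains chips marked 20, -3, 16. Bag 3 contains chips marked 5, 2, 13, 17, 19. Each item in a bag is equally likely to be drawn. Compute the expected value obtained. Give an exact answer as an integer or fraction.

E[X | Bag 1] = (4 − 1 + 19)/3 = 22/3
E[X | Bag 2] = (20 − 3 + 16)/3 = 11
E[X | Bag 3] = (5 + 2 + 13 + 17 + 19)/5 = 56/5
E[X] = (1/2)·22/3 + (1/6)·11 + (1/3)·56/5 = 277/30

277/30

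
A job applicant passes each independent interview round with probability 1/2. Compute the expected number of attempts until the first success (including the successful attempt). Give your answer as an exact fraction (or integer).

For a geometric distribution, E[trials] = 1/p = 1/(1/2) = 2.

2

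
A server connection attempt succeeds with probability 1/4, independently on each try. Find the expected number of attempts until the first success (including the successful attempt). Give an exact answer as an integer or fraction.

For a geometric distribution, E[trials] = 1/p = 1/(1/4) = 4.

4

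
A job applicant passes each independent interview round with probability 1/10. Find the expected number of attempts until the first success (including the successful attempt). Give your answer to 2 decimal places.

10.00

For a geometric distribution, E[trials] = 1/p = 1/(1/10) = 10.
≈ 10.00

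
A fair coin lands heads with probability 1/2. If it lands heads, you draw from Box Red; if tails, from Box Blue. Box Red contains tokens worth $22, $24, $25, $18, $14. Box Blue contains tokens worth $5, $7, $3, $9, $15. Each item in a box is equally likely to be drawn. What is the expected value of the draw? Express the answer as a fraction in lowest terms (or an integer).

E[X | Box Red] = (22 + 24 + 25 + 18 + 14)/5 = 103/5
E[X | Box Blue] = (5 + 7 + 3 + 9 + 15)/5 = 39/5
E[X] = (1/2)·103/5 + (1/2)·39/5 = 71/5

71/5 dollars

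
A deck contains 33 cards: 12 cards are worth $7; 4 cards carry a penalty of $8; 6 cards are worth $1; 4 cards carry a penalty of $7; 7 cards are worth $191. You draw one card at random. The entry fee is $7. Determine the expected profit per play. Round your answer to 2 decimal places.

$34.42

E[payout] = (12/33)·7 + (4/33)·(-8) + (6/33)·1 + (4/33)·(-7) + (7/33)·191 = 1367/33
Expected profit = 1367/33 − 7 = 1136/33 ≈ $34.42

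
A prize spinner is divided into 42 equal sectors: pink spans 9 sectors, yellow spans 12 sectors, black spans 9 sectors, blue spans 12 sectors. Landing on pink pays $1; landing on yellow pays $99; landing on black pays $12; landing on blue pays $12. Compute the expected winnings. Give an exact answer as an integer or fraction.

69/2 dollars

E[payout] = (9/42)·1 + (12/42)·99 + (9/42)·12 + (12/42)·12 = 69/2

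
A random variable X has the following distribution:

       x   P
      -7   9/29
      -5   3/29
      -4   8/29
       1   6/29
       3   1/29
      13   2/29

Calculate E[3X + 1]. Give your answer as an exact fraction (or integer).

-196/29

E[3x+1] = (9/29)·(-20) + (3/29)·(-14) + (8/29)·(-11) + (6/29)·4 + (1/29)·10 + (2/29)·40
     = -196/29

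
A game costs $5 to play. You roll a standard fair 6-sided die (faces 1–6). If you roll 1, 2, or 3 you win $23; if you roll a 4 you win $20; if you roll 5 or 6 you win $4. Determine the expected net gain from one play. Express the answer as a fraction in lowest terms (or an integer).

67/6 dollars

E[payout] = (1/3)·4 + (1/6)·20 + (1/2)·23 = 97/6
Expected profit = 97/6 − 5 = 67/6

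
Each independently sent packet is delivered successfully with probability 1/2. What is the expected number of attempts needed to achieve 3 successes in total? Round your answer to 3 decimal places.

6.000

By linearity (sum of 3 independent geometric waits), E[trials] = 3/p = 3/(1/2) = 6.
≈ 6.000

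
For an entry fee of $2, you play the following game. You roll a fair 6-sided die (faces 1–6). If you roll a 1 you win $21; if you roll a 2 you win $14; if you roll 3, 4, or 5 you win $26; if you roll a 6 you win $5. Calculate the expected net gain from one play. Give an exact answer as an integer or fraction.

53/3 dollars

E[payout] = (1/6)·5 + (1/6)·14 + (1/6)·21 + (1/2)·26 = 59/3
Expected profit = 59/3 − 2 = 53/3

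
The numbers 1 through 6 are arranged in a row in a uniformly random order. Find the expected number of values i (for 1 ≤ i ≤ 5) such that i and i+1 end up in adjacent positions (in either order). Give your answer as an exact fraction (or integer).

5/3

For each i ∈ {1,…,5}, let Xᵢ = 1 if i and i+1 are adjacent. P(Xᵢ=1) = 2·(6−1)!/6! = 2/6.
By linearity, E[ΣXᵢ] = (5)·(2/6) = 5/3.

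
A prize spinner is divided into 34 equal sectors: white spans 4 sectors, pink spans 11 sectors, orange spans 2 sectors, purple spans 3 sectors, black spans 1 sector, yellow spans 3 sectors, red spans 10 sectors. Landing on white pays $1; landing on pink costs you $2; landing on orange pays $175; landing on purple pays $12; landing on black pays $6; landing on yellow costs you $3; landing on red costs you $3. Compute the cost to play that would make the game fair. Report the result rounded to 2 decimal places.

E[payout] = (4/34)·1 + (11/34)·(-2) + (2/34)·175 + (3/34)·12 + (1/34)·6 + (3/34)·(-3) + (10/34)·(-3) = 335/34
Fair fee = E[payout] = 335/34 ≈ $9.85

$9.85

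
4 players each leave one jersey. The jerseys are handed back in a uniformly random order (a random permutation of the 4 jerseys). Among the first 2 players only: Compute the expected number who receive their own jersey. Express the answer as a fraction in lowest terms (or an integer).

Let Xᵢ = 1 if person i gets their own jersey. For each i, P(Xᵢ=1) = 1/4.
By linearity of expectation, E[X₁+…+X_2] = 2·(1/4) = 1/2.

1/2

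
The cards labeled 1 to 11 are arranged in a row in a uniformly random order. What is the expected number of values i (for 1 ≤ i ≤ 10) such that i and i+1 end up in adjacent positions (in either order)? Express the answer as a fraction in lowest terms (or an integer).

For each i ∈ {1,…,10}, let Xᵢ = 1 if i and i+1 are adjacent. P(Xᵢ=1) = 2·(11−1)!/11! = 2/11.
By linearity, E[ΣXᵢ] = (10)·(2/11) = 20/11.

20/11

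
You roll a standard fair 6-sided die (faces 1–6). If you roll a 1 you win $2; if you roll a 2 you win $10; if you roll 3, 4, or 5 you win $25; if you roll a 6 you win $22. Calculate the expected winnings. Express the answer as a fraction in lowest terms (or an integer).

109/6 dollars

E[payout] = (1/6)·2 + (1/6)·10 + (1/6)·22 + (1/2)·25 = 109/6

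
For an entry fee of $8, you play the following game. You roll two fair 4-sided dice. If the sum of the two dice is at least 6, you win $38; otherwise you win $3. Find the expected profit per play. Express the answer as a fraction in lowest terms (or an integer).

65/8 dollars

E[payout] = (5/8)·3 + (3/8)·38 = 129/8
Expected profit = 129/8 − 8 = 65/8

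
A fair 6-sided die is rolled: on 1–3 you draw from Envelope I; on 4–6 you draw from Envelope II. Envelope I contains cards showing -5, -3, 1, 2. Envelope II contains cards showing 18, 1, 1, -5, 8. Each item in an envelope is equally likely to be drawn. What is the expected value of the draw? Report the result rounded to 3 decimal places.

1.675

E[X | Envelope I] = (-5 − 3 + 1 + 2)/4 = -5/4
E[X | Envelope II] = (18 + 1 + 1 − 5 + 8)/5 = 23/5
E[X] = (1/2)·(-5/4) + (1/2)·23/5 = 67/40 ≈ 1.675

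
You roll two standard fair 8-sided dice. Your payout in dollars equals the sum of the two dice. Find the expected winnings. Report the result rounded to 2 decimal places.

Distribution of the sum of the two dice: 2 w.p. 1/64, 3 w.p. 1/32, 4 w.p. 3/64, 5 w.p. 1/16, 6 w.p. 5/64, 7 w.p. 3/32, …
E[payout] = (1/64)·2 + (1/32)·3 + (3/64)·4 + (1/16)·5 + (5/64)·6 + (3/32)·7 + (7/64)·8 + (1/8)·9 + (7/64)·10 + (3/32)·11 + (5/64)·12 + (1/16)·13 + (3/64)·14 + (1/32)·15 + (1/64)·16 = 9
≈ $9.00

$9.00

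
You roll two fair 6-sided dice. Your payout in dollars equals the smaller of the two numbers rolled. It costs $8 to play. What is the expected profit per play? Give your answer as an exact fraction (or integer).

-197/36 dollars

Distribution of the smaller of the two numbers rolled: 1 w.p. 11/36, 2 w.p. 1/4, 3 w.p. 7/36, 4 w.p. 5/36, 5 w.p. 1/12, 6 w.p. 1/36
E[payout] = (11/36)·1 + (1/4)·2 + (7/36)·3 + (5/36)·4 + (1/12)·5 + (1/36)·6 = 91/36
Expected profit = 91/36 − 8 = -197/36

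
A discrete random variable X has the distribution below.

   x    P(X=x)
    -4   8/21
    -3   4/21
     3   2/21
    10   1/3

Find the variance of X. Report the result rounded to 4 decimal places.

39.6780

E[X] = (8/21)·(-4) + (4/21)·(-3) + (2/21)·3 + (1/3)·10 = 32/21
E[X²] = (8/21)·16 + (4/21)·9 + (2/21)·9 + (1/3)·100 = 42
Var(X) = 42 − (32/21)² = 17498/441 ≈ 39.6780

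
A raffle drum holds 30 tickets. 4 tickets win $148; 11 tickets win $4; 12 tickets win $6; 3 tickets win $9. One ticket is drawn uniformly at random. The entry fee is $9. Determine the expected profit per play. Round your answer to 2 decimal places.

$15.50

E[payout] = (4/30)·148 + (11/30)·4 + (12/30)·6 + (3/30)·9 = 49/2
Expected profit = 49/2 − 9 = 31/2 ≈ $15.50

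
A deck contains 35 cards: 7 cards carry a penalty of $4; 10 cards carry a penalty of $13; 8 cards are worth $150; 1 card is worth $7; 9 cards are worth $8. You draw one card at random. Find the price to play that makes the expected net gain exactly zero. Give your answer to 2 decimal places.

E[payout] = (7/35)·(-4) + (10/35)·(-13) + (8/35)·150 + (1/35)·7 + (9/35)·8 = 1121/35
Fair fee = E[payout] = 1121/35 ≈ $32.03

$32.03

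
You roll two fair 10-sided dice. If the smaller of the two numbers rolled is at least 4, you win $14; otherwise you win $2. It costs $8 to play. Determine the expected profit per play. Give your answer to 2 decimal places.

E[payout] = (51/100)·2 + (49/100)·14 = 197/25
Expected profit = 197/25 − 8 = -3/25 ≈ -$0.12

-$0.12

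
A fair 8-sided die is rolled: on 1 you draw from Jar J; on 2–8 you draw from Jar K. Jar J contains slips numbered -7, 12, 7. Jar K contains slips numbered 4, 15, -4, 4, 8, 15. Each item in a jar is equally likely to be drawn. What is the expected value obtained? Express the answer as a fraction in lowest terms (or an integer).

53/8

E[X | Jar J] = (-7 + 12 + 7)/3 = 4
E[X | Jar K] = (4 + 15 − 4 + 4 + 8 + 15)/6 = 7
E[X] = (1/8)·4 + (7/8)·7 = 53/8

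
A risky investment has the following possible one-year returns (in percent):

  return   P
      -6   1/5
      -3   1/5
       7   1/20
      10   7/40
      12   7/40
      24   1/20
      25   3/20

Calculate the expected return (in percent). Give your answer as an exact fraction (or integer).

147/20

E[X] = (1/5)·(-6) + (1/5)·(-3) + (1/20)·7 + (7/40)·10 + (7/40)·12 + (1/20)·24 + (3/20)·25
     = 147/20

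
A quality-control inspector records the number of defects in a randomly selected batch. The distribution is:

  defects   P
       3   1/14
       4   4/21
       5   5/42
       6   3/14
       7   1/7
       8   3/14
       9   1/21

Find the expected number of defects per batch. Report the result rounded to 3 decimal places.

E[X] = (1/14)·3 + (4/21)·4 + (5/42)·5 + (3/14)·6 + (1/7)·7 + (3/14)·8 + (1/21)·9
     = 6 ≈ 6.000

6.000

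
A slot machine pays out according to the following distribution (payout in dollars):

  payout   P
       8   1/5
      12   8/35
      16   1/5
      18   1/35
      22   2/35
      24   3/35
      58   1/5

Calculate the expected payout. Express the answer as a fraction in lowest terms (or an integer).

804/35 dollars

E[X] = (1/5)·8 + (8/35)·12 + (1/5)·16 + (1/35)·18 + (2/35)·22 + (3/35)·24 + (1/5)·58
     = 804/35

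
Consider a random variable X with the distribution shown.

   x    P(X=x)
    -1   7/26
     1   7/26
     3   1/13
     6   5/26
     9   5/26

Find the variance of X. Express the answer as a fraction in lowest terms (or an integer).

9481/676

E[X] = (7/26)·(-1) + (7/26)·1 + (1/13)·3 + (5/26)·6 + (5/26)·9 = 81/26
E[X²] = (7/26)·1 + (7/26)·1 + (1/13)·9 + (5/26)·36 + (5/26)·81 = 617/26
Var(X) = 617/26 − (81/26)² = 9481/676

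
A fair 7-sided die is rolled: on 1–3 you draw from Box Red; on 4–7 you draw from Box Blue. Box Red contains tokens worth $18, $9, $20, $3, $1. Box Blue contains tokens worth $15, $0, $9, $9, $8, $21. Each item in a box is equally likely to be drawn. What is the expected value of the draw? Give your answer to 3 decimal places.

E[X | Box Red] = (18 + 9 + 20 + 3 + 1)/5 = 51/5
E[X | Box Blue] = (15 + 0 + 9 + 9 + 8 + 21)/6 = 31/3
E[X] = (3/7)·51/5 + (4/7)·31/3 = 1079/105 ≈ 10.276

$10.276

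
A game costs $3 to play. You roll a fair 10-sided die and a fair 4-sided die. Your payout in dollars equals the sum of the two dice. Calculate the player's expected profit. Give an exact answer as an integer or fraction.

Distribution of the sum of the two dice: 2 w.p. 1/40, 3 w.p. 1/20, 4 w.p. 3/40, 5 w.p. 1/10, 6 w.p. 1/10, 7 w.p. 1/10, …
E[payout] = (1/40)·2 + (1/20)·3 + (3/40)·4 + (1/10)·5 + (1/10)·6 + (1/10)·7 + (1/10)·8 + (1/10)·9 + (1/10)·10 + (1/10)·11 + (3/40)·12 + (1/20)·13 + (1/40)·14 = 8
Expected profit = 8 − 3 = 5

$5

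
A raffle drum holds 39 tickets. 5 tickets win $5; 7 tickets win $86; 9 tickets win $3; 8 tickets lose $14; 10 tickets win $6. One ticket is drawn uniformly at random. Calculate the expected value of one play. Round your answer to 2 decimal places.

$15.44

E[payout] = (5/39)·5 + (7/39)·86 + (9/39)·3 + (8/39)·(-14) + (10/39)·6 = 602/39
≈ $15.44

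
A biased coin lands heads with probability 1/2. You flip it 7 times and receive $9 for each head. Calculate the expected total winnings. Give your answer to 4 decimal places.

E[#heads] = 7·1/2 = 7/2 (linearity over flips).
E[winnings] = 9·7/2 = 63/2.
≈ 31.5000

$31.5000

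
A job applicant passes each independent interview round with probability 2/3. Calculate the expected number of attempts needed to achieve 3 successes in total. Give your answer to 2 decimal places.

4.50

By linearity (sum of 3 independent geometric waits), E[trials] = 3/p = 3/(2/3) = 9/2.
≈ 4.50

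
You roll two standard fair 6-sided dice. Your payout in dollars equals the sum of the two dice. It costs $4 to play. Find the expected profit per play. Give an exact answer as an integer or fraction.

Distribution of the sum of the two dice: 2 w.p. 1/36, 3 w.p. 1/18, 4 w.p. 1/12, 5 w.p. 1/9, 6 w.p. 5/36, 7 w.p. 1/6, …
E[payout] = (1/36)·2 + (1/18)·3 + (1/12)·4 + (1/9)·5 + (5/36)·6 + (1/6)·7 + (5/36)·8 + (1/9)·9 + (1/12)·10 + (1/18)·11 + (1/36)·12 = 7
Expected profit = 7 − 4 = 3

$3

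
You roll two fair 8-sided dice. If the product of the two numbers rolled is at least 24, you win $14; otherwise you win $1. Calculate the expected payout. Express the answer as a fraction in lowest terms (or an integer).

47/8 dollars

E[payout] = (5/8)·1 + (3/8)·14 = 47/8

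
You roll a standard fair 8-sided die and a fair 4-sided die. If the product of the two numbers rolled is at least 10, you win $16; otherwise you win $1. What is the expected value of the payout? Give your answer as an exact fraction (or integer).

E[payout] = (17/32)·1 + (15/32)·16 = 257/32

257/32 dollars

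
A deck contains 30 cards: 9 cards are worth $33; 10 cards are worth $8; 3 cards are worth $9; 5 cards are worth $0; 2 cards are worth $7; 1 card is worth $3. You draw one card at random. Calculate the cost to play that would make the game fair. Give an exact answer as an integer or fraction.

E[payout] = (9/30)·33 + (10/30)·8 + (3/30)·9 + (5/30)·0 + (2/30)·7 + (1/30)·3 = 421/30
Fair fee = E[payout] = 421/30

421/30 dollars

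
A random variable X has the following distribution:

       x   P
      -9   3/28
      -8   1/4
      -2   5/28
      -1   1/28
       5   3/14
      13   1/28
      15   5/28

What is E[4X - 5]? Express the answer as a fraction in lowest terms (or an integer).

-11/7

E[4x-5] = (3/28)·(-41) + (1/4)·(-37) + (5/28)·(-13) + (1/28)·(-9) + (3/14)·15 + (1/28)·47 + (5/28)·55
     = -11/7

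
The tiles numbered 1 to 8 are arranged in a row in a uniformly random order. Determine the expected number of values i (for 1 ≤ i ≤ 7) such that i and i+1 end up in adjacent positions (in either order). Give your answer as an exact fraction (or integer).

For each i ∈ {1,…,7}, let Xᵢ = 1 if i and i+1 are adjacent. P(Xᵢ=1) = 2·(8−1)!/8! = 2/8.
By linearity, E[ΣXᵢ] = (7)·(2/8) = 7/4.

7/4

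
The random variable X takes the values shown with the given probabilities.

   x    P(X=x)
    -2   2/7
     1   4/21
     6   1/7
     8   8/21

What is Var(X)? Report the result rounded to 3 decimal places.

18.440

E[X] = (2/7)·(-2) + (4/21)·1 + (1/7)·6 + (8/21)·8 = 74/21
E[X²] = (2/7)·4 + (4/21)·1 + (1/7)·36 + (8/21)·64 = 216/7
Var(X) = 216/7 − (74/21)² = 8132/441 ≈ 18.440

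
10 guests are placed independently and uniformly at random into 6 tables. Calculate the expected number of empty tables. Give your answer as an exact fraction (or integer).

Let Xⱼ=1 if table j is empty. P(Xⱼ=1) = ((6-1)/6)^10 = 9765625/60466176.
By linearity, E[#empty] = 6·9765625/60466176 = 9765625/10077696.

9765625/10077696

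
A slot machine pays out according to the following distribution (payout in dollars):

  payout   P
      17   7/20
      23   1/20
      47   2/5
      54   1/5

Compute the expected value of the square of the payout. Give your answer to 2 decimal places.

1594.40

E[X²] = (7/20)·289 + (1/20)·529 + (2/5)·2209 + (1/5)·2916
     = 7972/5 ≈ 1594.40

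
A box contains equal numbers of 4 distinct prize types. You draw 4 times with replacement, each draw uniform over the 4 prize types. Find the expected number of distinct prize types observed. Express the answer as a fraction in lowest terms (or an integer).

Let Xⱼ=1 if type j appears at least once. P(Xⱼ=1) = 1 − ((4−1)/4)^4 = 175/256.
E[#distinct] = 4·175/256 = 175/64.

175/64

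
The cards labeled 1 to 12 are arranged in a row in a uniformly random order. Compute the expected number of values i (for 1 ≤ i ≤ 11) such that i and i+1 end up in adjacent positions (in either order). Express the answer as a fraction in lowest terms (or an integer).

For each i ∈ {1,…,11}, let Xᵢ = 1 if i and i+1 are adjacent. P(Xᵢ=1) = 2·(12−1)!/12! = 2/12.
By linearity, E[ΣXᵢ] = (11)·(2/12) = 11/6.

11/6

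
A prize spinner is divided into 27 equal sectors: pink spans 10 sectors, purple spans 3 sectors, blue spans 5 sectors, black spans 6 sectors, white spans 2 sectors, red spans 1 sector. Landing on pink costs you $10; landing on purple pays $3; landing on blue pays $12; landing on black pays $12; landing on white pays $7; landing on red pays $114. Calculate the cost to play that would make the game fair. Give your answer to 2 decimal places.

E[payout] = (10/27)·(-10) + (3/27)·3 + (5/27)·12 + (6/27)·12 + (2/27)·7 + (1/27)·114 = 169/27
Fair fee = E[payout] = 169/27 ≈ $6.26

$6.26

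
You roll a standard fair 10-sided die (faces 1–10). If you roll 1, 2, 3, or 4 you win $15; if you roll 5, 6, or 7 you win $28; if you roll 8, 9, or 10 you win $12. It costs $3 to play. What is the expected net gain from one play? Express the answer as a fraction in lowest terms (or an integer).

$15

E[payout] = (3/10)·12 + (2/5)·15 + (3/10)·28 = 18
Expected profit = 18 − 3 = 15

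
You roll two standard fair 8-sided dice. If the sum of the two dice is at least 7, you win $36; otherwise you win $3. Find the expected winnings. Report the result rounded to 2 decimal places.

$28.27

E[payout] = (15/64)·3 + (49/64)·36 = 1809/64
≈ $28.27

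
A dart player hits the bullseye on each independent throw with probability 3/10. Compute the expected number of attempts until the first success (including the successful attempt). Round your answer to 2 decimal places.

3.33

For a geometric distribution, E[trials] = 1/p = 1/(3/10) = 10/3.
≈ 3.33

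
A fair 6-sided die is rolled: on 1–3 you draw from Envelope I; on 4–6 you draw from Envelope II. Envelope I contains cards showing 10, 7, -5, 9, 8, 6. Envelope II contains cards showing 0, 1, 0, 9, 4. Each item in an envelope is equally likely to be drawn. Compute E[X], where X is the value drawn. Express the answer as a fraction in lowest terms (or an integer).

259/60

E[X | Envelope I] = (10 + 7 − 5 + 9 + 8 + 6)/6 = 35/6
E[X | Envelope II] = (0 + 1 + 0 + 9 + 4)/5 = 14/5
E[X] = (1/2)·35/6 + (1/2)·14/5 = 259/60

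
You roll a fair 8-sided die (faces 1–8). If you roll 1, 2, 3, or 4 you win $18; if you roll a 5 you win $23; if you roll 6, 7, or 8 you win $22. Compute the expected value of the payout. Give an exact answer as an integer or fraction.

E[payout] = (1/2)·18 + (3/8)·22 + (1/8)·23 = 161/8

161/8 dollars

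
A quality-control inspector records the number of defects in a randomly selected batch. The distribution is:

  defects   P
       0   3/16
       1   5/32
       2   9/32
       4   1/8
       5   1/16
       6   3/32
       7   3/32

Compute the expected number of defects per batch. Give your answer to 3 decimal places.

E[X] = (3/16)·0 + (5/32)·1 + (9/32)·2 + (1/8)·4 + (1/16)·5 + (3/32)·6 + (3/32)·7
     = 11/4 ≈ 2.750

2.750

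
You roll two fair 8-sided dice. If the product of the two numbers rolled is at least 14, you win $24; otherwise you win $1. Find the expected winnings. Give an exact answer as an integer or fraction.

E[payout] = (27/64)·1 + (37/64)·24 = 915/64

915/64 dollars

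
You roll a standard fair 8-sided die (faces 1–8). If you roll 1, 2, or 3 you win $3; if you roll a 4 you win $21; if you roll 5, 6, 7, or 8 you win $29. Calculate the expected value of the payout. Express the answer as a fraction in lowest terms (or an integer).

73/4 dollars

E[payout] = (3/8)·3 + (1/8)·21 + (1/2)·29 = 73/4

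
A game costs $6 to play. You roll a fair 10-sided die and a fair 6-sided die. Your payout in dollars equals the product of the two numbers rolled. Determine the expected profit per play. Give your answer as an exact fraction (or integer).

Distribution of the product of the two numbers rolled: 1 w.p. 1/60, 2 w.p. 1/30, 3 w.p. 1/30, 4 w.p. 1/20, 5 w.p. 1/30, 6 w.p. 1/15, …
E[payout] = (1/60)·1 + (1/30)·2 + (1/30)·3 + (1/20)·4 + (1/30)·5 + (1/15)·6 + (1/60)·7 + (1/20)·8 + (1/30)·9 + (1/20)·10 + (1/15)·12 + (1/60)·14 + (1/30)·15 + (1/30)·16 + (1/20)·18 + (1/20)·20 + (1/60)·21 + (1/20)·24 + (1/60)·25 + (1/60)·27 + (1/60)·28 + (1/20)·30 + (1/60)·32 + (1/60)·35 + (1/30)·36 + (1/30)·40 + (1/60)·42 + (1/60)·45 + (1/60)·48 + (1/60)·50 + (1/60)·54 + (1/60)·60 = 77/4
Expected profit = 77/4 − 6 = 53/4

53/4 dollars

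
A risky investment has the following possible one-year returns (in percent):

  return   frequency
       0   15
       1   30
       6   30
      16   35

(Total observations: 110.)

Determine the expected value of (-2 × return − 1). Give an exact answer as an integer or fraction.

-15

Total = 110, so P(return=0) = 15/110, etc.
E[-2x-1] = (3/22)·(-1) + (3/11)·(-3) + (3/11)·(-13) + (7/22)·(-33)
     = -15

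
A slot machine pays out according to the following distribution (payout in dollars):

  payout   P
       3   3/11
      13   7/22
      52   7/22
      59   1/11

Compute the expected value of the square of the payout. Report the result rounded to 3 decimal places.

1233.045

E[X²] = (3/11)·9 + (7/22)·169 + (7/22)·2704 + (1/11)·3481
     = 27127/22 ≈ 1233.045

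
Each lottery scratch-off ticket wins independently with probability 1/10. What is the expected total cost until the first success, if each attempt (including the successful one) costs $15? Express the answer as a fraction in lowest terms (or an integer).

E[#attempts] = 1/p = 10; E[cost] = 15·10 = 150.

$150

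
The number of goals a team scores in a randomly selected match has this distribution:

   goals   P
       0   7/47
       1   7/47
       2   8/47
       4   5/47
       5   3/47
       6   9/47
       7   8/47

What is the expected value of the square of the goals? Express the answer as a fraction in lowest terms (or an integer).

E[X²] = (7/47)·0 + (7/47)·1 + (8/47)·4 + (5/47)·16 + (3/47)·25 + (9/47)·36 + (8/47)·49
     = 910/47

910/47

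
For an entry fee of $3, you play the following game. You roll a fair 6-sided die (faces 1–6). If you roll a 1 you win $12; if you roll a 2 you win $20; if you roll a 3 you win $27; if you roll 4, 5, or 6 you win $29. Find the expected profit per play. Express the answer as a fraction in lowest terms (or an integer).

E[payout] = (1/6)·12 + (1/6)·20 + (1/6)·27 + (1/2)·29 = 73/3
Expected profit = 73/3 − 3 = 64/3

64/3 dollars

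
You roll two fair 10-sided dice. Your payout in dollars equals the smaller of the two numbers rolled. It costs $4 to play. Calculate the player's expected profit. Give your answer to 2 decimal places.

-$0.15

Distribution of the smaller of the two numbers rolled: 1 w.p. 19/100, 2 w.p. 17/100, 3 w.p. 3/20, 4 w.p. 13/100, 5 w.p. 11/100, 6 w.p. 9/100, …
E[payout] = (19/100)·1 + (17/100)·2 + (3/20)·3 + (13/100)·4 + (11/100)·5 + (9/100)·6 + (7/100)·7 + (1/20)·8 + (3/100)·9 + (1/100)·10 = 77/20
Expected profit = 77/20 − 4 = -3/20 ≈ -$0.15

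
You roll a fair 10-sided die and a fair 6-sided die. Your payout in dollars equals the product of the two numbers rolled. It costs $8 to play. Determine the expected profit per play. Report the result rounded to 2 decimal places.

Distribution of the product of the two numbers rolled: 1 w.p. 1/60, 2 w.p. 1/30, 3 w.p. 1/30, 4 w.p. 1/20, 5 w.p. 1/30, 6 w.p. 1/15, …
E[payout] = (1/60)·1 + (1/30)·2 + (1/30)·3 + (1/20)·4 + (1/30)·5 + (1/15)·6 + (1/60)·7 + (1/20)·8 + (1/30)·9 + (1/20)·10 + (1/15)·12 + (1/60)·14 + (1/30)·15 + (1/30)·16 + (1/20)·18 + (1/20)·20 + (1/60)·21 + (1/20)·24 + (1/60)·25 + (1/60)·27 + (1/60)·28 + (1/20)·30 + (1/60)·32 + (1/60)·35 + (1/30)·36 + (1/30)·40 + (1/60)·42 + (1/60)·45 + (1/60)·48 + (1/60)·50 + (1/60)·54 + (1/60)·60 = 77/4
Expected profit = 77/4 − 8 = 45/4 ≈ $11.25

$11.25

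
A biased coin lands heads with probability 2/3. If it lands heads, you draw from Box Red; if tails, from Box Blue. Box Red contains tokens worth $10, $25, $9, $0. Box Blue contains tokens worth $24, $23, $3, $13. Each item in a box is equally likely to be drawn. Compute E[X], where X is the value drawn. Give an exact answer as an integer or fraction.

151/12 dollars

E[X | Box Red] = (10 + 25 + 9 + 0)/4 = 11
E[X | Box Blue] = (24 + 23 + 3 + 13)/4 = 63/4
E[X] = (2/3)·11 + (1/3)·63/4 = 151/12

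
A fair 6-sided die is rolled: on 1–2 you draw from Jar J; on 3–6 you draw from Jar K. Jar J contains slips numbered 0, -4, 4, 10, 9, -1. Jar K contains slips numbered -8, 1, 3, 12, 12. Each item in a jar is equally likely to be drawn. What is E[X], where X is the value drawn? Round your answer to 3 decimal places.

E[X | Jar J] = (0 − 4 + 4 + 10 + 9 − 1)/6 = 3
E[X | Jar K] = (-8 + 1 + 3 + 12 + 12)/5 = 4
E[X] = (1/3)·3 + (2/3)·4 = 11/3 ≈ 3.667

3.667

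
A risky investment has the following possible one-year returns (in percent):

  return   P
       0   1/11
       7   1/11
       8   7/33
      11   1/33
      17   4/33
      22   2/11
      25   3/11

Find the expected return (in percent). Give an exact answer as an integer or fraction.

171/11

E[X] = (1/11)·0 + (1/11)·7 + (7/33)·8 + (1/33)·11 + (4/33)·17 + (2/11)·22 + (3/11)·25
     = 171/11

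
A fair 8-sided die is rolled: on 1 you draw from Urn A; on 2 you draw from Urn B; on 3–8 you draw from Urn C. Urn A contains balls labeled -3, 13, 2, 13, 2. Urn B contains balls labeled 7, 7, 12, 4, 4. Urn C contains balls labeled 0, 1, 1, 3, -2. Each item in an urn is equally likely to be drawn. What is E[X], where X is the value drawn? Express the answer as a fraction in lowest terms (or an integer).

79/40

E[X | Urn A] = (-3 + 13 + 2 + 13 + 2)/5 = 27/5
E[X | Urn B] = (7 + 7 + 12 + 4 + 4)/5 = 34/5
E[X | Urn C] = (0 + 1 + 1 + 3 − 2)/5 = 3/5
E[X] = (1/8)·27/5 + (1/8)·34/5 + (3/4)·3/5 = 79/40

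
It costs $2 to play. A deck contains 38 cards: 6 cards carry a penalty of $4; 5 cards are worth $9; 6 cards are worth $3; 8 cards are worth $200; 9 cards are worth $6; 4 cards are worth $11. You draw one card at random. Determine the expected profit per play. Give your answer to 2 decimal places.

$43.71

E[payout] = (6/38)·(-4) + (5/38)·9 + (6/38)·3 + (8/38)·200 + (9/38)·6 + (4/38)·11 = 1737/38
Expected profit = 1737/38 − 2 = 1661/38 ≈ $43.71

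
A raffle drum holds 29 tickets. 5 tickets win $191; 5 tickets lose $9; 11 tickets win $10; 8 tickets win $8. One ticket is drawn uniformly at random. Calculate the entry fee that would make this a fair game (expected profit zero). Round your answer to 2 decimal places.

$37.38

E[payout] = (5/29)·191 + (5/29)·(-9) + (11/29)·10 + (8/29)·8 = 1084/29
Fair fee = E[payout] = 1084/29 ≈ $37.38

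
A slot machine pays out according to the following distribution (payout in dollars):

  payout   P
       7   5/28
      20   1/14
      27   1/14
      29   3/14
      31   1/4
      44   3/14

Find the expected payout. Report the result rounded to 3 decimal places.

E[X] = (5/28)·7 + (1/14)·20 + (1/14)·27 + (3/14)·29 + (1/4)·31 + (3/14)·44
     = 28 ≈ 28.000

$28.000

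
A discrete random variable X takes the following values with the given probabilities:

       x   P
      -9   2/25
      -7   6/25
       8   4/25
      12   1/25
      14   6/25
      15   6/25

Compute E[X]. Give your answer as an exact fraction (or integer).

E[X] = (2/25)·(-9) + (6/25)·(-7) + (4/25)·8 + (1/25)·12 + (6/25)·14 + (6/25)·15
     = 158/25

158/25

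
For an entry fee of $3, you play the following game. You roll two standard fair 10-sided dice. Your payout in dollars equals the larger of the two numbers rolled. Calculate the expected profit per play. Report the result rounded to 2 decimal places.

Distribution of the larger of the two numbers rolled: 1 w.p. 1/100, 2 w.p. 3/100, 3 w.p. 1/20, 4 w.p. 7/100, 5 w.p. 9/100, 6 w.p. 11/100, …
E[payout] = (1/100)·1 + (3/100)·2 + (1/20)·3 + (7/100)·4 + (9/100)·5 + (11/100)·6 + (13/100)·7 + (3/20)·8 + (17/100)·9 + (19/100)·10 = 143/20
Expected profit = 143/20 − 3 = 83/20 ≈ $4.15

$4.15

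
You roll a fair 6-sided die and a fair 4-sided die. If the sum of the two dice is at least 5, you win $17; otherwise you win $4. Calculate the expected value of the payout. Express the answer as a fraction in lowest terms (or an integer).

55/4 dollars

E[payout] = (1/4)·4 + (3/4)·17 = 55/4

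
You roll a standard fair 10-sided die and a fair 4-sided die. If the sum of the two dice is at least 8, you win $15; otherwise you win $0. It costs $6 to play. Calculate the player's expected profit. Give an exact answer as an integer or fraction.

9/4 dollars

E[payout] = (9/20)·0 + (11/20)·15 = 33/4
Expected profit = 33/4 − 6 = 9/4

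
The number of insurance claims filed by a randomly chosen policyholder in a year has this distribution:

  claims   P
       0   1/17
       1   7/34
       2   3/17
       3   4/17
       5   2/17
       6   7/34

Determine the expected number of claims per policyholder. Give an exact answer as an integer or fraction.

E[X] = (1/17)·0 + (7/34)·1 + (3/17)·2 + (4/17)·3 + (2/17)·5 + (7/34)·6
     = 105/34

105/34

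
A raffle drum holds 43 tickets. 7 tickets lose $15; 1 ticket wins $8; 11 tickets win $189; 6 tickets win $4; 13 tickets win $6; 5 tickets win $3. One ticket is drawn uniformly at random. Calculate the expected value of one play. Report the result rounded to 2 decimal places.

$48.81

E[payout] = (7/43)·(-15) + (1/43)·8 + (11/43)·189 + (6/43)·4 + (13/43)·6 + (5/43)·3 = 2099/43
≈ $48.81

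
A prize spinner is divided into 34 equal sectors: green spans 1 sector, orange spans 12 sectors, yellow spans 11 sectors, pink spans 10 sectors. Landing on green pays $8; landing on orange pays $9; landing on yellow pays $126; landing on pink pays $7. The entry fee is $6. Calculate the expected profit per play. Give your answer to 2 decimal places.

E[payout] = (1/34)·8 + (12/34)·9 + (11/34)·126 + (10/34)·7 = 786/17
Expected profit = 786/17 − 6 = 684/17 ≈ $40.24

$40.24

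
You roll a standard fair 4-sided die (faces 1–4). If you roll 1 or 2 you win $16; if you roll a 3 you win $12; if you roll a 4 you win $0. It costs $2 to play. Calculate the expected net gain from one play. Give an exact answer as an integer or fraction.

E[payout] = (1/4)·0 + (1/4)·12 + (1/2)·16 = 11
Expected profit = 11 − 2 = 9

$9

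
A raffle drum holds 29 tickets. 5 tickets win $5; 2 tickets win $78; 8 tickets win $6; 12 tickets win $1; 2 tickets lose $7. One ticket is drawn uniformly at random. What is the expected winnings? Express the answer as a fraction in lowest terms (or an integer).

227/29 dollars

E[payout] = (5/29)·5 + (2/29)·78 + (8/29)·6 + (12/29)·1 + (2/29)·(-7) = 227/29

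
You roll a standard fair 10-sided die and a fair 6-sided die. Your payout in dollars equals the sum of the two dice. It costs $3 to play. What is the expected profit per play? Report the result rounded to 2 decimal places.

Distribution of the sum of the two dice: 2 w.p. 1/60, 3 w.p. 1/30, 4 w.p. 1/20, 5 w.p. 1/15, 6 w.p. 1/12, 7 w.p. 1/10, …
E[payout] = (1/60)·2 + (1/30)·3 + (1/20)·4 + (1/15)·5 + (1/12)·6 + (1/10)·7 + (1/10)·8 + (1/10)·9 + (1/10)·10 + (1/10)·11 + (1/12)·12 + (1/15)·13 + (1/20)·14 + (1/30)·15 + (1/60)·16 = 9
Expected profit = 9 − 3 = 6 ≈ $6.00

$6.00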